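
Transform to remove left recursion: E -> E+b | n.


Left-recursive alternatives: E+b; non-recursive: n
Introduce E': E -> nE', E' -> +bE' | ε


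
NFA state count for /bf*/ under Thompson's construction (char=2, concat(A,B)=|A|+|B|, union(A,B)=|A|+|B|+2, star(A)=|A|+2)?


Syntax tree has 2 char leaf(s), 0 union(s), 1 star(s)
chars contribute 2×2 = 4; each union adds +2; each star adds +2
Total: 4 + 0 + 2 = 6 states


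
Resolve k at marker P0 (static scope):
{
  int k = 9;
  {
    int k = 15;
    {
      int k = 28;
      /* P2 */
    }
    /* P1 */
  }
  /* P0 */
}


k declared in the same block as P0
k = 9


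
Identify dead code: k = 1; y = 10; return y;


k is assigned but never read
Dead: 'k = 1'


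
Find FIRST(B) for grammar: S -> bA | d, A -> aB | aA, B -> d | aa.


Per alternative of B: FIRST(d) = {d}; FIRST(aa) = {a}
FIRST(B) = {a, d}


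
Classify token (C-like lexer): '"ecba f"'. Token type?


Pattern: double-quoted sequence
Type: STRING_LITERAL


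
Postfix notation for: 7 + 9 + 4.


Left to right (same or higher precedence on left)
Postfix: 7 9 + 4 +


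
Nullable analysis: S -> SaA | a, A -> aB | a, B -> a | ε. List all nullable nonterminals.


A nonterminal is nullable iff some alternative derives ε (directly, or every symbol in it is nullable)
Nullable: {B}


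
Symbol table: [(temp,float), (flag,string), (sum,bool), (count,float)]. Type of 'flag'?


Lookup 'flag' → type string


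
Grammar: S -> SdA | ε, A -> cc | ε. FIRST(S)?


Per alternative of S: FIRST(SdA) = {d}; FIRST(ε) = {ε}
FIRST(S) = {d, ε}


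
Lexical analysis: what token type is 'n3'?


Pattern: letter/underscore followed by alphanumerics, not a keyword
Type: IDENTIFIER


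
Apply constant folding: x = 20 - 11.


20 - 11 = 9 at compile time
Optimized: x = 9


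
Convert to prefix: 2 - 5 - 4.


left-to-right (same/higher precedence on left): tree is (- (- 2 5) 4)
Prefix: - - 2 5 4


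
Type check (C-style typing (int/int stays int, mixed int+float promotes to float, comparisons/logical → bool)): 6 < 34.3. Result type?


Operand types: int < float
Rule: comparison yields bool
Result type: bool


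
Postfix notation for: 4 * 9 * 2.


Left to right (same or higher precedence on left)
Postfix: 4 9 * 2 *


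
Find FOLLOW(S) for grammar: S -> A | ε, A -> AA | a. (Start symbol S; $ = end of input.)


$ ∈ FOLLOW(S). For each A -> αBβ: add FIRST(β)\{ε} to FOLLOW(B); if β nullable, add FOLLOW(A).
FOLLOW(S) = {$}


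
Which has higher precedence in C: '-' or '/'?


'/' is multiplicative (level 10); '-' is additive (level 9)
Higher level binds tighter
'/' has higher precedence than '-'


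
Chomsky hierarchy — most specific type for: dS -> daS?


LHS has context (more than one symbol) and |LHS| ≤ |RHS|
Classification: Type 1 (Context-Sensitive)


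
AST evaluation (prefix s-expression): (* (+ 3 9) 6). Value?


Evaluate inner: (+ 3 9) = 12
Evaluate root: (* 12 6) = 72
Result: 72


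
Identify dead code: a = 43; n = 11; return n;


a is assigned but never read
Dead: 'a = 43'


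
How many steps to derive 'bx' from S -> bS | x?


Derivation: S => bS => bx
Steps: 2


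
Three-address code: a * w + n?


Break into single-operator statements:
t1 = a * w
t2 = t1 + n


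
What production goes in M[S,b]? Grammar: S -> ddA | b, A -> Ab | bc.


For [S, b]: 'b' ∈ FIRST(b)
Entry: S -> b


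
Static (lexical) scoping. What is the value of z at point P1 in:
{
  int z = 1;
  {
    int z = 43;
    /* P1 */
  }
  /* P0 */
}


z declared in the same block as P1
z = 43


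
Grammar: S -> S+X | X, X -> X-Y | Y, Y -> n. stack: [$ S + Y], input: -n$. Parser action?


'Y' (not preceded by X-) is the handle for X -> Y
Action: reduce (X -> Y)


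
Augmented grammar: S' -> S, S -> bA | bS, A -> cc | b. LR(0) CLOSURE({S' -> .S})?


Start: S' -> .S
For each item with dot before a nonterminal B, add B -> .γ for every B-production
Closure: [S' -> .S, S -> .bA, S -> .bS]


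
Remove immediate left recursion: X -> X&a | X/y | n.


Left-recursive alternatives: X&a, X/y; non-recursive: n
Introduce X': X -> nX', X' -> &aX' | /yX' | ε


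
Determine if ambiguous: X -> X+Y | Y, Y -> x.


precedence layered via separate nonterminal Y: deterministic
Unambiguous


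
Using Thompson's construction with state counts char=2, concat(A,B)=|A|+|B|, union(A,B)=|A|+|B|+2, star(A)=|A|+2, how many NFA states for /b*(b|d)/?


Syntax tree has 3 char leaf(s), 1 union(s), 1 star(s)
chars contribute 3×2 = 6; each union adds +2; each star adds +2
Total: 6 + 2 + 2 = 10 states


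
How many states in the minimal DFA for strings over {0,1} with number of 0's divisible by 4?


Track (count of 0) mod 4: states 0..3, accept at 0
Minimal DFA: 4 states


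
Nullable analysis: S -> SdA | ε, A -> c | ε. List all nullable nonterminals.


A nonterminal is nullable iff some alternative derives ε (directly, or every symbol in it is nullable)
Nullable: {A, S}


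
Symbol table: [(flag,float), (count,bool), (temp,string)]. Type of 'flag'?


Lookup 'flag' → type float


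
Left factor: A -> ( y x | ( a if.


Common prefix: '('
Factored: A -> ( A', A' -> y x | a if


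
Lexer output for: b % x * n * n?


Scan left to right, longest-match per lexeme
Tokens: ID(b), OP(%), ID(x), OP(*), ID(n), OP(*), ID(n)


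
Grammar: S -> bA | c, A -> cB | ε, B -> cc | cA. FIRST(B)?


Per alternative of B: FIRST(cc) = {c}; FIRST(cA) = {c}
FIRST(B) = {c}


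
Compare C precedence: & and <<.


'<<' is shift (level 8); '&' is bitwise AND (level 5)
Higher level binds tighter
'<<' has higher precedence than '&'


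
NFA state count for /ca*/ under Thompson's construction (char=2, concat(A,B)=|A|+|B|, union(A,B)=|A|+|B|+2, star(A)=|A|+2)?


Syntax tree has 2 char leaf(s), 0 union(s), 1 star(s)
chars contribute 2×2 = 4; each union adds +2; each star adds +2
Total: 4 + 0 + 2 = 6 states


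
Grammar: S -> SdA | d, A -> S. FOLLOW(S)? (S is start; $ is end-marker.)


$ ∈ FOLLOW(S). For each A -> αBβ: add FIRST(β)\{ε} to FOLLOW(B); if β nullable, add FOLLOW(A).
FOLLOW(S) = {$, d}


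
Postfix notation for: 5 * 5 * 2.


Left to right (same or higher precedence on left)
Postfix: 5 5 * 2 *


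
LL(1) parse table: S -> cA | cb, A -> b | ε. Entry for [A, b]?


For [A, b]: 'b' ∈ FIRST(b)
Entry: A -> b


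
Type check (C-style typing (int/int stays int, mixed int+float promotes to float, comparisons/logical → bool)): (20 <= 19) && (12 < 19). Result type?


Operand types: bool && bool
Rule: logical operators take bool operands and yield bool
Result type: bool


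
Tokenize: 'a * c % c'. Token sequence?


Scan left to right, longest-match per lexeme
Tokens: ID(a), OP(*), ID(c), OP(%), ID(c)


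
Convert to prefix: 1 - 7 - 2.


left-to-right (same/higher precedence on left): tree is (- (- 1 7) 2)
Prefix: - - 1 7 2


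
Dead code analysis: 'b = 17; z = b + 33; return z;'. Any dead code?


b is read by z's definition; z is returned
No dead code


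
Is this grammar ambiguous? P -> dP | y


right-linear, alternatives start with distinct terminals 'd' vs 'y': unique leftmost derivation
Unambiguous


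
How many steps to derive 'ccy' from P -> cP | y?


Derivation: P => cP => ccP => ccy
Steps: 3


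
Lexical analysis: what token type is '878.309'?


Pattern: digits with a decimal point
Type: FLOAT_LITERAL


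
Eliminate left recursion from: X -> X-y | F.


Left-recursive alternatives: X-y; non-recursive: F
Introduce X': X -> FX', X' -> -yX' | ε


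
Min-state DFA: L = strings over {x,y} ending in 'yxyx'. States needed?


Track the longest suffix of input matching a prefix of 'yxyx': 5 classes (prefixes of length 0..4)
Minimal DFA: 5 states


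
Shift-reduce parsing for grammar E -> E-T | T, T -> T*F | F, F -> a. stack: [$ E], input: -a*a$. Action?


shift '-' to continue E -> E-T
Action: shift


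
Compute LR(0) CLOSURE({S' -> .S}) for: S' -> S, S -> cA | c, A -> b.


Start: S' -> .S
For each item with dot before a nonterminal B, add B -> .γ for every B-production
Closure: [S' -> .S, S -> .cA, S -> .c]


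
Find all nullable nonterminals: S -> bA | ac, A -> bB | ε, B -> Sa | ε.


A nonterminal is nullable iff some alternative derives ε (directly, or every symbol in it is nullable)
Nullable: {A, B}


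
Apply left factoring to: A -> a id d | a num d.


Common prefix: 'a'
Factored: A -> a A', A' -> id d | num d


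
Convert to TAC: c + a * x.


Break into single-operator statements:
t1 = a * x
t2 = c + t1


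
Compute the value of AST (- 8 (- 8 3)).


Evaluate inner: (- 8 3) = 5
Evaluate root: (- 8 5) = 3
Result: 3


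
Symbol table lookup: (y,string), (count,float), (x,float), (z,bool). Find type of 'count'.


Lookup 'count' → type float


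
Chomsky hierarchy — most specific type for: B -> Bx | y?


Left-linear: every RHS is a terminal or one nonterminal followed by a terminal
Classification: Type 3 (Regular)


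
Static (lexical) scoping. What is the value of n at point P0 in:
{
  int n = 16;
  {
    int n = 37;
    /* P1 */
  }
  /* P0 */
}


n declared in the same block as P0
n = 16


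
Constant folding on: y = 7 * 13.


7 * 13 = 91 at compile time
Optimized: y = 91


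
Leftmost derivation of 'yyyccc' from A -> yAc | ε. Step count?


Derivation: A => yAc => yyAcc => yyyAccc => yyyccc
Steps: 4


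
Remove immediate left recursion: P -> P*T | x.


Left-recursive alternatives: P*T; non-recursive: x
Introduce P': P -> xP', P' -> *TP' | ε


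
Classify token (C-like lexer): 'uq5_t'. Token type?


Pattern: letter/underscore followed by alphanumerics, not a keyword
Type: IDENTIFIER


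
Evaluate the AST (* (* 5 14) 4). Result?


Evaluate inner: (* 5 14) = 70
Evaluate root: (* 70 4) = 280
Result: 280


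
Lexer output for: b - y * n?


Scan left to right, longest-match per lexeme
Tokens: ID(b), OP(-), ID(y), OP(*), ID(n)


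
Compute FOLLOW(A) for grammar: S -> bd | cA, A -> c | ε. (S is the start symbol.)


$ ∈ FOLLOW(S). For each A -> αBβ: add FIRST(β)\{ε} to FOLLOW(B); if β nullable, add FOLLOW(A).
FOLLOW(A) = {$}


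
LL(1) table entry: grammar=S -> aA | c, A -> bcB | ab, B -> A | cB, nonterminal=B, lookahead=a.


For [B, a]: 'a' ∈ FIRST(A)
Entry: B -> A


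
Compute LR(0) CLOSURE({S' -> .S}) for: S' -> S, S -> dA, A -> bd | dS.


Start: S' -> .S
For each item with dot before a nonterminal B, add B -> .γ for every B-production
Closure: [S' -> .S, S -> .dA]


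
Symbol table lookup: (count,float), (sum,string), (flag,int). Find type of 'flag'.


Lookup 'flag' → type int


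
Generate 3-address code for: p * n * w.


Break into single-operator statements:
t1 = p * n
t2 = t1 * w


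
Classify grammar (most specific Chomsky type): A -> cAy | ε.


Single nonterminal LHS, but c^n y^n is not regular
Classification: Type 2 (Context-Free)


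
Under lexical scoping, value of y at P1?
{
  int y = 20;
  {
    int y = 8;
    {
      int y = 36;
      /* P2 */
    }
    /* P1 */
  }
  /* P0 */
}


y declared in the same block as P1
y = 8


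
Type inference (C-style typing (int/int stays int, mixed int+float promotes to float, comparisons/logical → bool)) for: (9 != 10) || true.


Operand types: bool || bool
Rule: logical operators take bool operands and yield bool
Result type: bool


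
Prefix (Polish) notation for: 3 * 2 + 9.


left-to-right (same/higher precedence on left): tree is (+ (* 3 2) 9)
Prefix: + * 3 2 9


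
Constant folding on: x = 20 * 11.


20 * 11 = 220 at compile time
Optimized: x = 220


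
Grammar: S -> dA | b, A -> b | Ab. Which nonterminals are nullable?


A nonterminal is nullable iff some alternative derives ε (directly, or every symbol in it is nullable)
Nullable: {}


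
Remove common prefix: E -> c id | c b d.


Common prefix: 'c'
Factored: E -> c E', E' -> id | b d


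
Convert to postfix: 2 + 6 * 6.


* has higher precedence, evaluate 6*6 first
Postfix: 2 6 6 * +


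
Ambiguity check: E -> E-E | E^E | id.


'id-id^id' has two parse trees (no precedence encoded between - and ^)
Ambiguous


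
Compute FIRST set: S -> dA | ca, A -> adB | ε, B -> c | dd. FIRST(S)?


Per alternative of S: FIRST(dA) = {d}; FIRST(ca) = {c}
FIRST(S) = {c, d}


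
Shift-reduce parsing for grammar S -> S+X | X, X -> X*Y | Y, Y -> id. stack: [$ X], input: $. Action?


lookahead ∉ {*} so X won't extend; reduce S -> X
Action: reduce (S -> X)


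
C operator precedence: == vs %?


'%' is multiplicative (level 10); '==' is equality (level 6)
Higher level binds tighter
'%' has higher precedence than '=='


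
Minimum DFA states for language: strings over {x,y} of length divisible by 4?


Track length mod 4: states 0..3, accept at 0
Minimal DFA: 4 states


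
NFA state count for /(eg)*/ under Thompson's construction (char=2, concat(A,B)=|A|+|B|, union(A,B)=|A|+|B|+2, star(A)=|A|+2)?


Syntax tree has 2 char leaf(s), 0 union(s), 1 star(s)
chars contribute 2×2 = 4; each union adds +2; each star adds +2
Total: 4 + 0 + 2 = 6 states


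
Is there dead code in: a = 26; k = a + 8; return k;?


a is read by k's definition; k is returned
No dead code


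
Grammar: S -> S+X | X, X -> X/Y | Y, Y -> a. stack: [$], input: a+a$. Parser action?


no handle on stack; shift 'a'
Action: shift


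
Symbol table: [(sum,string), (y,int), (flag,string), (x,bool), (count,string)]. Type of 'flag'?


Lookup 'flag' → type string


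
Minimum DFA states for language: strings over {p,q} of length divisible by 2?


Track length mod 2: states 0..1, accept at 0
Minimal DFA: 2 states


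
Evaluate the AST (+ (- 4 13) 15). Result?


Evaluate inner: (- 4 13) = -9
Evaluate root: (+ -9 15) = 6
Result: 6


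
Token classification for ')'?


Pattern: delimiter/punctuation
Type: PUNCTUATION


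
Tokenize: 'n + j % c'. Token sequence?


Scan left to right, longest-match per lexeme
Tokens: ID(n), OP(+), ID(j), OP(%), ID(c)


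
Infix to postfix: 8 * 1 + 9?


Left to right (same or higher precedence on left)
Postfix: 8 1 * 9 +


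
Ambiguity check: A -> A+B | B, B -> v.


precedence layered via separate nonterminal B: deterministic
Unambiguous


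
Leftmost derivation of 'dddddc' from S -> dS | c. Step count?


Derivation: S => dS => ddS => dddS => ddddS => dddddS => dddddc
Steps: 6


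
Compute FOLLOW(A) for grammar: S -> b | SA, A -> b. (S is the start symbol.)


$ ∈ FOLLOW(S). For each A -> αBβ: add FIRST(β)\{ε} to FOLLOW(B); if β nullable, add FOLLOW(A).
FOLLOW(A) = {$, b}


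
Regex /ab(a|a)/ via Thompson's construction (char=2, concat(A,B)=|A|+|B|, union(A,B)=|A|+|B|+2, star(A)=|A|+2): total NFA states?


Syntax tree has 4 char leaf(s), 1 union(s), 0 star(s)
chars contribute 4×2 = 8; each union adds +2; each star adds +2
Total: 8 + 2 + 0 = 10 states


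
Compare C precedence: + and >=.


'+' is additive (level 9); '>=' is relational (level 7)
Higher level binds tighter
'+' has higher precedence than '>='


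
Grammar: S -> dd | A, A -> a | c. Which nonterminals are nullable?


A nonterminal is nullable iff some alternative derives ε (directly, or every symbol in it is nullable)
Nullable: {}


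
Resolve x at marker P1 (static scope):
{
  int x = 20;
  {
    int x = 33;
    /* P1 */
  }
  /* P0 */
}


x declared in the same block as P1
x = 33


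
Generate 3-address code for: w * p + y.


Break into single-operator statements:
t1 = w * p
t2 = t1 + y


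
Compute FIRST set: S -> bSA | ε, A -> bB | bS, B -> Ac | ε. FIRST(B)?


Per alternative of B: FIRST(Ac) = {b}; FIRST(ε) = {ε}
FIRST(B) = {b, ε}


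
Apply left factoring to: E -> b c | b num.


Common prefix: 'b'
Factored: E -> b E', E' -> c | num


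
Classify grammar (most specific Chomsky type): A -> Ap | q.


Left-linear: every RHS is a terminal or one nonterminal followed by a terminal
Classification: Type 3 (Regular)


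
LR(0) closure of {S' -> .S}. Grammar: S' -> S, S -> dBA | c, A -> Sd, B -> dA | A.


Start: S' -> .S
For each item with dot before a nonterminal B, add B -> .γ for every B-production
Closure: [S' -> .S, S -> .dBA, S -> .c]


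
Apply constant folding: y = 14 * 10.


14 * 10 = 140 at compile time
Optimized: y = 140


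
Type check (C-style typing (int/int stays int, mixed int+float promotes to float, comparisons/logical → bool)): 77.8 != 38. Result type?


Operand types: float != int
Rule: comparison yields bool
Result type: bool


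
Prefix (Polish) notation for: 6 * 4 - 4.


left-to-right (same/higher precedence on left): tree is (- (* 6 4) 4)
Prefix: - * 6 4 4


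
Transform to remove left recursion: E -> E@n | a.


Left-recursive alternatives: E@n; non-recursive: a
Introduce E': E -> aE', E' -> @nE' | ε


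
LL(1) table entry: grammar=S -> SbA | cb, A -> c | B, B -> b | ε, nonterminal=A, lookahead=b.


For [A, b]: 'b' ∈ FIRST(B)
Entry: A -> B


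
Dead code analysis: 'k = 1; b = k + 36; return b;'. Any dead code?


k is read by b's definition; b is returned
No dead code


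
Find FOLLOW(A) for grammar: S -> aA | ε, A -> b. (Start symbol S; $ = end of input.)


$ ∈ FOLLOW(S). For each A -> αBβ: add FIRST(β)\{ε} to FOLLOW(B); if β nullable, add FOLLOW(A).
FOLLOW(A) = {$}


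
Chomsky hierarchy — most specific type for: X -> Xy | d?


Left-linear: every RHS is a terminal or one nonterminal followed by a terminal
Classification: Type 3 (Regular)


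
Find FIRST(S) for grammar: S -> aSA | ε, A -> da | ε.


Per alternative of S: FIRST(aSA) = {a}; FIRST(ε) = {ε}
FIRST(S) = {a, ε}


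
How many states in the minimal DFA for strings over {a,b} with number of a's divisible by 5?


Track (count of a) mod 5: states 0..4, accept at 0
Minimal DFA: 5 states


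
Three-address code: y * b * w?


Break into single-operator statements:
t1 = y * b
t2 = t1 * w


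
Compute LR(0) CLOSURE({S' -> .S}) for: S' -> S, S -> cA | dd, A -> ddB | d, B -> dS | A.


Start: S' -> .S
For each item with dot before a nonterminal B, add B -> .γ for every B-production
Closure: [S' -> .S, S -> .cA, S -> .dd]


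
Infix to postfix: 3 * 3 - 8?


Left to right (same or higher precedence on left)
Postfix: 3 3 * 8 -


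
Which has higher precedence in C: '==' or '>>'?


'>>' is shift (level 8); '==' is equality (level 6)
Higher level binds tighter
'>>' has higher precedence than '=='


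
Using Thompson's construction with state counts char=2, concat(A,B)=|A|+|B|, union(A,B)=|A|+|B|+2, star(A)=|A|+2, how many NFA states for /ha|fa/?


Syntax tree has 4 char leaf(s), 1 union(s), 0 star(s)
chars contribute 4×2 = 8; each union adds +2; each star adds +2
Total: 8 + 2 + 0 = 10 states


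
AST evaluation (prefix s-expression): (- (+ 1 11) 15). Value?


Evaluate inner: (+ 1 11) = 12
Evaluate root: (- 12 15) = -3
Result: -3


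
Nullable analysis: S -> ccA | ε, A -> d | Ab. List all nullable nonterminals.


A nonterminal is nullable iff some alternative derives ε (directly, or every symbol in it is nullable)
Nullable: {S}


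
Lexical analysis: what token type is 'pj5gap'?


Pattern: letter/underscore followed by alphanumerics, not a keyword
Type: IDENTIFIER


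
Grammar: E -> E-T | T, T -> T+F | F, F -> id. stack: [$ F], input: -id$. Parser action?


'F' (not preceded by T+) is the handle for T -> F
Action: reduce (T -> F)


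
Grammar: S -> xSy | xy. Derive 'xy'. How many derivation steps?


Derivation: S => xy
Steps: 1


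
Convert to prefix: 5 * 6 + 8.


left-to-right (same/higher precedence on left): tree is (+ (* 5 6) 8)
Prefix: + * 5 6 8


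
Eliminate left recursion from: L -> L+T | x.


Left-recursive alternatives: L+T; non-recursive: x
Introduce L': L -> xL', L' -> +TL' | ε


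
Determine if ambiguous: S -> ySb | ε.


balanced y^n…b^n: each string has a unique parse
Unambiguous


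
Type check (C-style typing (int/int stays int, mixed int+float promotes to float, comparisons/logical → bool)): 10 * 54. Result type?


Operand types: int * int
Rule: mixed int/float promotes to float; int/int stays int
Result type: int


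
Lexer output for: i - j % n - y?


Scan left to right, longest-match per lexeme
Tokens: ID(i), OP(-), ID(j), OP(%), ID(n), OP(-), ID(y)


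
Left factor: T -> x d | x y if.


Common prefix: 'x'
Factored: T -> x T', T' -> d | y if


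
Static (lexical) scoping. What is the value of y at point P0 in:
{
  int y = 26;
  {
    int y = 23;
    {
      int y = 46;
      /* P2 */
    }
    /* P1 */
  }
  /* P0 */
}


y declared in the same block as P0
y = 26


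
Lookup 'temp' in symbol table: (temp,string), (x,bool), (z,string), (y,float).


Lookup 'temp' → type string


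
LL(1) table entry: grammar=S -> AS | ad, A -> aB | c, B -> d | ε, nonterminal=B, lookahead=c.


For [B, c]: ε is nullable and 'c' ∈ FOLLOW(B)
Entry: B -> ε


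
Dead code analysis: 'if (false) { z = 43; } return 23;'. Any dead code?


condition is constant false, so the whole block is unreachable
Dead: 'if (false) { z = 43; }'


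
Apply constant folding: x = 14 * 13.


14 * 13 = 182 at compile time
Optimized: x = 182


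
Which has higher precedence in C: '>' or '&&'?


'>' is relational (level 7); '&&' is logical AND (level 2)
Higher level binds tighter
'>' has higher precedence than '&&'


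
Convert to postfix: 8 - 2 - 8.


Left to right (same or higher precedence on left)
Postfix: 8 2 - 8 -


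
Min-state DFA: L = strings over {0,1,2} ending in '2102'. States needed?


Track the longest suffix of input matching a prefix of '2102': 5 classes (prefixes of length 0..4)
Minimal DFA: 5 states


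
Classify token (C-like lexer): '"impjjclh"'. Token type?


Pattern: double-quoted sequence
Type: STRING_LITERAL


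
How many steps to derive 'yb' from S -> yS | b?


Derivation: S => yS => yb
Steps: 2


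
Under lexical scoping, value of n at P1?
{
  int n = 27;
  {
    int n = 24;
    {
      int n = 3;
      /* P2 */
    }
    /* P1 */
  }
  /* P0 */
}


n declared in the same block as P1
n = 24


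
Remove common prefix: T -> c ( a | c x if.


Common prefix: 'c'
Factored: T -> c T', T' -> ( a | x if


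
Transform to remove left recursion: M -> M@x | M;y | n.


Left-recursive alternatives: M@x, M;y; non-recursive: n
Introduce M': M -> nM', M' -> @xM' | ;yM' | ε


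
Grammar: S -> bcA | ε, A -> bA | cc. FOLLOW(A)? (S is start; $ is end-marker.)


$ ∈ FOLLOW(S). For each A -> αBβ: add FIRST(β)\{ε} to FOLLOW(B); if β nullable, add FOLLOW(A).
FOLLOW(A) = {$}


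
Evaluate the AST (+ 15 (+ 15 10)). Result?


Evaluate inner: (+ 15 10) = 25
Evaluate root: (+ 15 25) = 40
Result: 40


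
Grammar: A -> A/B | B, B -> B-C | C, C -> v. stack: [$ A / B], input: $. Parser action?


handle 'A/B' on top; lookahead ∈ FOLLOW(A) = {/, $}
Action: reduce (A -> A/B)


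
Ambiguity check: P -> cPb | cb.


balanced c^n…b^n: each string has a unique parse
Unambiguous


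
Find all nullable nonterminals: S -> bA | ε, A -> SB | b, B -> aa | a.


A nonterminal is nullable iff some alternative derives ε (directly, or every symbol in it is nullable)
Nullable: {S}


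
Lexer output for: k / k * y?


Scan left to right, longest-match per lexeme
Tokens: ID(k), OP(/), ID(k), OP(*), ID(y)


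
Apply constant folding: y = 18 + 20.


18 + 20 = 38 at compile time
Optimized: y = 38


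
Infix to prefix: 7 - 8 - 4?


left-to-right (same/higher precedence on left): tree is (- (- 7 8) 4)
Prefix: - - 7 8 4


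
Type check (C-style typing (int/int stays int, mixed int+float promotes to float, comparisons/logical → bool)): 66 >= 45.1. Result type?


Operand types: int >= float
Rule: comparison yields bool
Result type: bool


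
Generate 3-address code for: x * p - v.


Break into single-operator statements:
t1 = x * p
t2 = t1 - v


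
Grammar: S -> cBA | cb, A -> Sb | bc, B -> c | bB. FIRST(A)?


Per alternative of A: FIRST(Sb) = {c}; FIRST(bc) = {b}
FIRST(A) = {b, c}


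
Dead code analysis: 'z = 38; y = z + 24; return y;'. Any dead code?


z is read by y's definition; y is returned
No dead code


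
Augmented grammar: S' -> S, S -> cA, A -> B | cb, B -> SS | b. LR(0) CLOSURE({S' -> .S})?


Start: S' -> .S
For each item with dot before a nonterminal B, add B -> .γ for every B-production
Closure: [S' -> .S, S -> .cA]


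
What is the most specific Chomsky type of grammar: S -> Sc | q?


Left-linear: every RHS is a terminal or one nonterminal followed by a terminal
Classification: Type 3 (Regular)


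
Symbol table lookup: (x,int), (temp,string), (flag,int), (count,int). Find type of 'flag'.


Lookup 'flag' → type int


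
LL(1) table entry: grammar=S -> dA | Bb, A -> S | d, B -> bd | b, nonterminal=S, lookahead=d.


For [S, d]: 'd' ∈ FIRST(dA)
Entry: S -> dA


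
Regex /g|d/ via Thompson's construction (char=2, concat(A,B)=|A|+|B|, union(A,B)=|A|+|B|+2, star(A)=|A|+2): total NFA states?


Syntax tree has 2 char leaf(s), 1 union(s), 0 star(s)
chars contribute 2×2 = 4; each union adds +2; each star adds +2
Total: 4 + 2 + 0 = 6 states


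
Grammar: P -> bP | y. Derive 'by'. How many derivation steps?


Derivation: P => bP => by
Steps: 2


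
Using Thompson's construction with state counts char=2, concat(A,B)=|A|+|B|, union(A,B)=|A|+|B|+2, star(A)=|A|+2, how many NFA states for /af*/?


Syntax tree has 2 char leaf(s), 0 union(s), 1 star(s)
chars contribute 2×2 = 4; each union adds +2; each star adds +2
Total: 4 + 0 + 2 = 6 states


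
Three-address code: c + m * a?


Break into single-operator statements:
t1 = m * a
t2 = c + t1


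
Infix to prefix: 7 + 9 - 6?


left-to-right (same/higher precedence on left): tree is (- (+ 7 9) 6)
Prefix: - + 7 9 6


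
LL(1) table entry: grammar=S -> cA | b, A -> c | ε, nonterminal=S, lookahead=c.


For [S, c]: 'c' ∈ FIRST(cA)
Entry: S -> cA


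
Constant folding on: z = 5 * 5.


5 * 5 = 25 at compile time
Optimized: z = 25


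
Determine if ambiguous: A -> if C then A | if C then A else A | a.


dangling else: 'if C then if C then a else a' parses two ways
Ambiguous


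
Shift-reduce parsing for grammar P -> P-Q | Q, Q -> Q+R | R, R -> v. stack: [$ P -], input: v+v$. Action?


no handle ('P-' is not any RHS); shift 'v'
Action: shift


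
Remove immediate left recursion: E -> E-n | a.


Left-recursive alternatives: E-n; non-recursive: a
Introduce E': E -> aE', E' -> -nE' | ε


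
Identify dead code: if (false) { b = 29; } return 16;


condition is constant false, so the whole block is unreachable
Dead: 'if (false) { b = 29; }'


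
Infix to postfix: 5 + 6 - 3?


Left to right (same or higher precedence on left)
Postfix: 5 6 + 3 -


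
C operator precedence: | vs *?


'*' is multiplicative (level 10); '|' is bitwise OR (level 3)
Higher level binds tighter
'*' has higher precedence than '|'


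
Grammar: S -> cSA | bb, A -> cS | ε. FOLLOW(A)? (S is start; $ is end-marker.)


$ ∈ FOLLOW(S). For each A -> αBβ: add FIRST(β)\{ε} to FOLLOW(B); if β nullable, add FOLLOW(A).
FOLLOW(A) = {$, c}


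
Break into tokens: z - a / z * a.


Scan left to right, longest-match per lexeme
Tokens: ID(z), OP(-), ID(a), OP(/), ID(z), OP(*), ID(a)


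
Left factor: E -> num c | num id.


Common prefix: 'num'
Factored: E -> num E', E' -> c | id


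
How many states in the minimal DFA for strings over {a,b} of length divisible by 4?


Track length mod 4: states 0..3, accept at 0
Minimal DFA: 4 states


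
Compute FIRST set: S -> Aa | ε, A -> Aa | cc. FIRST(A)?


Per alternative of A: FIRST(Aa) = {c}; FIRST(cc) = {c}
FIRST(A) = {c}


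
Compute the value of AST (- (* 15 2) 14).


Evaluate inner: (* 15 2) = 30
Evaluate root: (- 30 14) = 16
Result: 16


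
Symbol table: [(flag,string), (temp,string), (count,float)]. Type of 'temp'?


Lookup 'temp' → type string


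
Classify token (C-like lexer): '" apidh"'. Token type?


Pattern: double-quoted sequence
Type: STRING_LITERAL


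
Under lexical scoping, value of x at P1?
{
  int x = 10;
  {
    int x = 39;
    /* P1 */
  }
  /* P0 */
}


x declared in the same block as P1
x = 39


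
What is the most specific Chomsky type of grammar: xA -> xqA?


LHS has context (more than one symbol) and |LHS| ≤ |RHS|
Classification: Type 1 (Context-Sensitive)


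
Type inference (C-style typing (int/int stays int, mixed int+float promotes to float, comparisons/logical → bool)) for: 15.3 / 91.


Operand types: float / int
Rule: mixed int/float promotes to float; int/int stays int
Result type: float


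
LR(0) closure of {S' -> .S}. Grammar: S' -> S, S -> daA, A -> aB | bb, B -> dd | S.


Start: S' -> .S
For each item with dot before a nonterminal B, add B -> .γ for every B-production
Closure: [S' -> .S, S -> .daA]


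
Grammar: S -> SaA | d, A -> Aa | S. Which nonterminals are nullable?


A nonterminal is nullable iff some alternative derives ε (directly, or every symbol in it is nullable)
Nullable: {}


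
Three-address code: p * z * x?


Break into single-operator statements:
t1 = p * z
t2 = t1 * x


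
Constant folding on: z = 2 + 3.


2 + 3 = 5 at compile time
Optimized: z = 5


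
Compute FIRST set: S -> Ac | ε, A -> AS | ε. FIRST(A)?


Per alternative of A: FIRST(AS) = {c, ε}; FIRST(ε) = {ε}
FIRST(A) = {c, ε}


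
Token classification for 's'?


Pattern: letter/underscore followed by alphanumerics, not a keyword
Type: IDENTIFIER


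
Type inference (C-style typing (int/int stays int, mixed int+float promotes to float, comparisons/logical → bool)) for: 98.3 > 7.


Operand types: float > int
Rule: comparison yields bool
Result type: bool


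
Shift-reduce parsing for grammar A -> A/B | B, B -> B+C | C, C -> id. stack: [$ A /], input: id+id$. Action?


no handle ('A/' is not any RHS); shift 'id'
Action: shift


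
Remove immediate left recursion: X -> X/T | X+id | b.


Left-recursive alternatives: X/T, X+id; non-recursive: b
Introduce X': X -> bX', X' -> /TX' | +idX' | ε


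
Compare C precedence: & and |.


'&' is bitwise AND (level 5); '|' is bitwise OR (level 3)
Higher level binds tighter
'&' has higher precedence than '|'


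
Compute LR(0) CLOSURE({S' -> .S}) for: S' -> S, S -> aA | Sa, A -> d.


Start: S' -> .S
For each item with dot before a nonterminal B, add B -> .γ for every B-production
Closure: [S' -> .S, S -> .aA, S -> .Sa]


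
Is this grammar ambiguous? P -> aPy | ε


balanced a^n…y^n: each string has a unique parse
Unambiguous


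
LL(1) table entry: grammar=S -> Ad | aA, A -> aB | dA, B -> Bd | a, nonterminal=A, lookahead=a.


For [A, a]: 'a' ∈ FIRST(aB)
Entry: A -> aB


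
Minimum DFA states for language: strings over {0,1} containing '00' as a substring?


KMP-style automaton: 2 progress states + 1 absorbing accept = 3
Minimal DFA: 3 states


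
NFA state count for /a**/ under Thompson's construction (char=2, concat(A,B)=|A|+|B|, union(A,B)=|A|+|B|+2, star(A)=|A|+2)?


Syntax tree has 1 char leaf(s), 0 union(s), 2 star(s)
chars contribute 1×2 = 2; each union adds +2; each star adds +2
Total: 2 + 0 + 4 = 6 states


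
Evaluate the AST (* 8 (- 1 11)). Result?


Evaluate inner: (- 1 11) = -10
Evaluate root: (* 8 -10) = -80
Result: -80


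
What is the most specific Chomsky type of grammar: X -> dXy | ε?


Single nonterminal LHS, but d^n y^n is not regular
Classification: Type 2 (Context-Free)


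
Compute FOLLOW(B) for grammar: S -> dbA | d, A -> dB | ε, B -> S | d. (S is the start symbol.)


$ ∈ FOLLOW(S). For each A -> αBβ: add FIRST(β)\{ε} to FOLLOW(B); if β nullable, add FOLLOW(A).
FOLLOW(B) = {$}


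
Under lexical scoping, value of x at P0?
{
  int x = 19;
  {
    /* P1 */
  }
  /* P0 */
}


x declared in the same block as P0
x = 19


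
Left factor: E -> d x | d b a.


Common prefix: 'd'
Factored: E -> d E', E' -> x | b a


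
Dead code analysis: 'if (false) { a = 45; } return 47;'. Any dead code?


condition is constant false, so the whole block is unreachable
Dead: 'if (false) { a = 45; }'


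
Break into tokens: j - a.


Scan left to right, longest-match per lexeme
Tokens: ID(j), OP(-), ID(a)


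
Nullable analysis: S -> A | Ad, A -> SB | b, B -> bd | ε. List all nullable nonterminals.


A nonterminal is nullable iff some alternative derives ε (directly, or every symbol in it is nullable)
Nullable: {B}


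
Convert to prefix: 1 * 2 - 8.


left-to-right (same/higher precedence on left): tree is (- (* 1 2) 8)
Prefix: - * 1 2 8


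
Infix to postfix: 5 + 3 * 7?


* has higher precedence, evaluate 3*7 first
Postfix: 5 3 7 * +


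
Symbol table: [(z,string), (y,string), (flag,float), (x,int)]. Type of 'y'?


Lookup 'y' → type string


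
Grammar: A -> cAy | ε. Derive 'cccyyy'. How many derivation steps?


Derivation: A => cAy => ccAyy => cccAyyy => cccyyy
Steps: 4


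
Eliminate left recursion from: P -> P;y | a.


Left-recursive alternatives: P;y; non-recursive: a
Introduce P': P -> aP', P' -> ;yP' | ε


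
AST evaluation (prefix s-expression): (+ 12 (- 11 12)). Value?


Evaluate inner: (- 11 12) = -1
Evaluate root: (+ 12 -1) = 11
Result: 11


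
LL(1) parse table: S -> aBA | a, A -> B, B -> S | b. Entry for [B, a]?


For [B, a]: 'a' ∈ FIRST(S)
Entry: B -> S


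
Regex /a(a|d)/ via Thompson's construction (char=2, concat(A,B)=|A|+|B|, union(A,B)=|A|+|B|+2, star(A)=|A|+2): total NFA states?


Syntax tree has 3 char leaf(s), 1 union(s), 0 star(s)
chars contribute 3×2 = 6; each union adds +2; each star adds +2
Total: 6 + 2 + 0 = 8 states


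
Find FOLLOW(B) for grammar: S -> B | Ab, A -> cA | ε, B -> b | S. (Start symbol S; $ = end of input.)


$ ∈ FOLLOW(S). For each A -> αBβ: add FIRST(β)\{ε} to FOLLOW(B); if β nullable, add FOLLOW(A).
FOLLOW(B) = {$}


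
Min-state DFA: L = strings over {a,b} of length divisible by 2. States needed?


Track length mod 2: states 0..1, accept at 0
Minimal DFA: 2 states


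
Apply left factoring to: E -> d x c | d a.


Common prefix: 'd'
Factored: E -> d E', E' -> x c | a


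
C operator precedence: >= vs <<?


'<<' is shift (level 8); '>=' is relational (level 7)
Higher level binds tighter
'<<' has higher precedence than '>='


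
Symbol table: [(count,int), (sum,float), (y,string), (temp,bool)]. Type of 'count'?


Lookup 'count' → type int


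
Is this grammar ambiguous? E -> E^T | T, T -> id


precedence layered via separate nonterminal T: deterministic
Unambiguous


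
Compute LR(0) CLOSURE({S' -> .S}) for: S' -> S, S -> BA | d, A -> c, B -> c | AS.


Start: S' -> .S
For each item with dot before a nonterminal B, add B -> .γ for every B-production
Closure: [S' -> .S, S -> .BA, S -> .d, B -> .c, B -> .AS, A -> .c]


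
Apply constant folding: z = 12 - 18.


12 - 18 = -6 at compile time
Optimized: z = -6


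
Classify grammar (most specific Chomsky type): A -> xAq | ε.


Single nonterminal LHS, but x^n q^n is not regular
Classification: Type 2 (Context-Free)


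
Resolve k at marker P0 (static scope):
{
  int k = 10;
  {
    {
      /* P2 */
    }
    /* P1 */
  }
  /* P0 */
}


k declared in the same block as P0
k = 10


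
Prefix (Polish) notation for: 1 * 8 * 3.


left-to-right (same/higher precedence on left): tree is (* (* 1 8) 3)
Prefix: * * 1 8 3


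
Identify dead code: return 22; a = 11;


statement follows a return and is unreachable
Dead: 'a = 11'


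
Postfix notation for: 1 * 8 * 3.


Left to right (same or higher precedence on left)
Postfix: 1 8 * 3 *


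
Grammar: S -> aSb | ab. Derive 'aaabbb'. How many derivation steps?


Derivation: S => aSb => aaSbb => aaabbb
Steps: 3


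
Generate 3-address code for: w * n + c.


Break into single-operator statements:
t1 = w * n
t2 = t1 + c


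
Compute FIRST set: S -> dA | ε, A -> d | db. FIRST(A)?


Per alternative of A: FIRST(d) = {d}; FIRST(db) = {d}
FIRST(A) = {d}


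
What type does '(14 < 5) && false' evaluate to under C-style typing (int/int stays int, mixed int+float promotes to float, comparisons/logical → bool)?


Operand types: bool && bool
Rule: logical operators take bool operands and yield bool
Result type: bool


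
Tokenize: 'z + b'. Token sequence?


Scan left to right, longest-match per lexeme
Tokens: ID(z), OP(+), ID(b)


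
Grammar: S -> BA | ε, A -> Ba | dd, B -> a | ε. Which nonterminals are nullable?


A nonterminal is nullable iff some alternative derives ε (directly, or every symbol in it is nullable)
Nullable: {B, S}


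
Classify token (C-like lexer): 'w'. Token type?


Pattern: letter/underscore followed by alphanumerics, not a keyword
Type: IDENTIFIER


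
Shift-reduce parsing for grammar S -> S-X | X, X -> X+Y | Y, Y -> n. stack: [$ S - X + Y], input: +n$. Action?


handle 'X+Y' on top
Action: reduce (X -> X+Y)


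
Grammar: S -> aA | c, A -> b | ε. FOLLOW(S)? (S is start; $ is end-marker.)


$ ∈ FOLLOW(S). For each A -> αBβ: add FIRST(β)\{ε} to FOLLOW(B); if β nullable, add FOLLOW(A).
FOLLOW(S) = {$}


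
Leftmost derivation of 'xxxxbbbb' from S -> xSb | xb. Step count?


Derivation: S => xSb => xxSbb => xxxSbbb => xxxxbbbb
Steps: 4


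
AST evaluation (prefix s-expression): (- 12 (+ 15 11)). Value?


Evaluate inner: (+ 15 11) = 26
Evaluate root: (- 12 26) = -14
Result: -14


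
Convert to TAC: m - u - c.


Break into single-operator statements:
t1 = m - u
t2 = t1 - c


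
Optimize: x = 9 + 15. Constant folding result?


9 + 15 = 24 at compile time
Optimized: x = 24


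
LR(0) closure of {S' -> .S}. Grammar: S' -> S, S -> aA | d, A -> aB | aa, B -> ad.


Start: S' -> .S
For each item with dot before a nonterminal B, add B -> .γ for every B-production
Closure: [S' -> .S, S -> .aA, S -> .d]


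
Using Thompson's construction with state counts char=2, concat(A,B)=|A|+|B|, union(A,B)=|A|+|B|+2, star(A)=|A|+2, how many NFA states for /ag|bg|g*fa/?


Syntax tree has 7 char leaf(s), 2 union(s), 1 star(s)
chars contribute 7×2 = 14; each union adds +2; each star adds +2
Total: 14 + 4 + 2 = 20 states


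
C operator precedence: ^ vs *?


'*' is multiplicative (level 10); '^' is bitwise XOR (level 4)
Higher level binds tighter
'*' has higher precedence than '^'


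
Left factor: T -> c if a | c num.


Common prefix: 'c'
Factored: T -> c T', T' -> if a | num


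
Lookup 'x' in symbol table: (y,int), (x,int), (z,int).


Lookup 'x' → type int


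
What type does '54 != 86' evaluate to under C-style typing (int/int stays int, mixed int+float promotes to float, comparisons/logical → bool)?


Operand types: int != int
Rule: comparison yields bool
Result type: bool


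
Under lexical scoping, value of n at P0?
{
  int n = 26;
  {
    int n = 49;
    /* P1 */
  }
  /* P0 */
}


n declared in the same block as P0
n = 26
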